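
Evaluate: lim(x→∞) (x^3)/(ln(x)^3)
This is an ∞/∞ indeterminate form.

Apply L'Hôpital's rule: differentiate numerator and denominator separately.
  f(x) = x^3   ⇒   f'(x) = 3·x^2
  g(x) = ln(x)^3   ⇒   g'(x) = 3·ln(x)^2/x
  lim(x→∞) f'(x)/g'(x) = lim(x→∞) (3·x^2)/(3·ln(x)^2/x)
  = ∞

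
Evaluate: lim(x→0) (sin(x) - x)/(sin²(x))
This is a 0/0 indeterminate form.

Apply L'Hôpital's rule: differentiate numerator and denominator separately.
  f(x) = -x + sin(x)   ⇒   f'(x) = cos(x) - 1
  g(x) = sin(x)^2   ⇒   g'(x) = 2·sin(x)·cos(x)
  lim(x→0) f'(x)/g'(x) = lim(x→0) (cos(x) - 1)/(2·sin(x)·cos(x))
  = 0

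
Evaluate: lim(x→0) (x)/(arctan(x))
This is a 0/0 indeterminate form.

Apply L'Hôpital's rule: differentiate numerator and denominator separately.
  f(x) = x   ⇒   f'(x) = 1
  g(x) = atan(x)   ⇒   g'(x) = 1/(x^2 + 1)
  lim(x→0) f'(x)/g'(x) = lim(x→0) (1)/(1/(x^2 + 1))
  = 1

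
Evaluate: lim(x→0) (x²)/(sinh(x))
This is a 0/0 indeterminate form.

Apply L'Hôpital's rule: differentiate numerator and denominator separately.
  f(x) = x^2   ⇒   f'(x) = 2·x
  g(x) = sinh(x)   ⇒   g'(x) = cosh(x)
  lim(x→0) f'(x)/g'(x) = lim(x→0) (2·x)/(cosh(x))
  = 0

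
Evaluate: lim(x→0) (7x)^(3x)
This is an exponential indeterminate form.

For exponential indeterminate forms, take the natural log:
  Let L = lim(x→0) (7x)^(3x)
  Then ln(L) = lim(x→0) [exponent × ln(base)]
  Evaluate using L'Hôpital or standard limits, then exponentiate.
  L = 1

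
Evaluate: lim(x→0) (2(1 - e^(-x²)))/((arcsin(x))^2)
This is a 0/0 indeterminate form.

Apply L'Hôpital's rule: differentiate numerator and denominator separately.
  f(x) = 2 - 2·e^(-x^2)   ⇒   f'(x) = 4·x·e^(-x^2)
  g(x) = asin(x)^2   ⇒   g'(x) = 2·asin(x)/sqrt(1 - x^2)
  lim(x→0) f'(x)/g'(x) = lim(x→0) (4·x·e^(-x^2))/(2·asin(x)/sqrt(1 - x^2))
  = 2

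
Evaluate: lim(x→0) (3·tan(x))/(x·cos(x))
This is a 0/0 indeterminate form.

Apply L'Hôpital's rule: differentiate numerator and denominator separately.
  f(x) = 3·tan(x)   ⇒   f'(x) = 3·tan(x)^2 + 3
  g(x) = x·cos(x)   ⇒   g'(x) = -x·sin(x) + cos(x)
  lim(x→0) f'(x)/g'(x) = lim(x→0) (3·tan(x)^2 + 3)/(-x·sin(x) + cos(x))
  = 3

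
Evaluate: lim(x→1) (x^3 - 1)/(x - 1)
This is a standard limit.

Factor or rationalize the expression:
  lim(x→1) (x^3 - 1)/(x - 1) = 3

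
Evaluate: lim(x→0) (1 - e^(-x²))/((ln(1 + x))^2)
This is a 0/0 indeterminate form.

Apply L'Hôpital's rule: differentiate numerator and denominator separately.
  f(x) = 1 - e^(-x^2)   ⇒   f'(x) = 2·x·e^(-x^2)
  g(x) = ln(x + 1)^2   ⇒   g'(x) = 2·ln(x + 1)/(x + 1)
  lim(x→0) f'(x)/g'(x) = lim(x→0) (2·x·e^(-x^2))/(2·ln(x + 1)/(x + 1))
  = 1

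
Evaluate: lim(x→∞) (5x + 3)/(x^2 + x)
This is an ∞/∞ indeterminate form.

Apply L'Hôpital's rule: differentiate numerator and denominator separately.
  f(x) = 5·x + 3   ⇒   f'(x) = 5
  g(x) = x^2 + x   ⇒   g'(x) = 2·x + 1
  lim(x→∞) f'(x)/g'(x) = lim(x→∞) (5)/(2·x + 1)
  = 0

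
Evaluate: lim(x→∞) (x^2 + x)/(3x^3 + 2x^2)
This is an ∞/∞ indeterminate form.

Apply L'Hôpital's rule: differentiate numerator and denominator separately.
  f(x) = x^2 + x   ⇒   f'(x) = 2·x + 1
  g(x) = 3·x^3 + 2·x^2   ⇒   g'(x) = 9·x^2 + 4·x
  lim(x→∞) f'(x)/g'(x) = lim(x→∞) (2·x + 1)/(9·x^2 + 4·x)
  = 0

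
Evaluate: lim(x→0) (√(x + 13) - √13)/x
This is a standard limit.

Factor or rationalize the expression:
  lim(x→0) (√(x + 13) - √13)/x = sqrt(13)/26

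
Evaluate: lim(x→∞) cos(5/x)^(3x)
This is an exponential indeterminate form.

For exponential indeterminate forms, take the natural log:
  Let L = lim(x→∞) cos(5/x)^(3x)
  Then ln(L) = lim(x→∞) [exponent × ln(base)]
  Evaluate using L'Hôpital or standard limits, then exponentiate.
  L = 1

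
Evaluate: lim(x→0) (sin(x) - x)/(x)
This is a 0/0 indeterminate form.

Apply L'Hôpital's rule: differentiate numerator and denominator separately.
  f(x) = -x + sin(x)   ⇒   f'(x) = cos(x) - 1
  g(x) = x   ⇒   g'(x) = 1
  lim(x→0) f'(x)/g'(x) = lim(x→0) (cos(x) - 1)/(1)
  = 0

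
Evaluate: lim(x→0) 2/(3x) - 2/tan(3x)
This is an ∞-∞ indeterminate form.

Combine fractions or rationalize to convert ∞-∞ to 0/0 form:
  lim(x→0) 2/(3x) - 2/tan(3x) = 0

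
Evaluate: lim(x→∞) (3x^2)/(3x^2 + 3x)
This is an ∞/∞ indeterminate form.

Apply L'Hôpital's rule: differentiate numerator and denominator separately.
  f(x) = 3·x^2   ⇒   f'(x) = 6·x
  g(x) = 3·x^2 + 3·x   ⇒   g'(x) = 6·x + 3
  lim(x→∞) f'(x)/g'(x) = lim(x→∞) (6·x)/(6·x + 3)
  = 1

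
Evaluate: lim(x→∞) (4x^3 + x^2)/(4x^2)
This is an ∞/∞ indeterminate form.

Apply L'Hôpital's rule: differentiate numerator and denominator separately.
  f(x) = 4·x^3 + x^2   ⇒   f'(x) = 12·x^2 + 2·x
  g(x) = 4·x^2   ⇒   g'(x) = 8·x
  lim(x→∞) f'(x)/g'(x) = lim(x→∞) (12·x^2 + 2·x)/(8·x)
  = ∞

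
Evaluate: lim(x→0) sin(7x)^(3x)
This is an exponential indeterminate form.

For exponential indeterminate forms, take the natural log:
  Let L = lim(x→0) sin(7x)^(3x)
  Then ln(L) = lim(x→0) [exponent × ln(base)]
  Evaluate using L'Hôpital or standard limits, then exponentiate.
  L = 1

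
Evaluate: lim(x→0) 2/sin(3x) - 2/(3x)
This is an ∞-∞ indeterminate form.

Combine fractions or rationalize to convert ∞-∞ to 0/0 form:
  lim(x→0) 2/sin(3x) - 2/(3x) = 0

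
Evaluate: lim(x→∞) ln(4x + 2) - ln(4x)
This is an ∞-∞ indeterminate form.

Combine fractions or rationalize to convert ∞-∞ to 0/0 form:
  lim(x→∞) ln(4x + 2) - ln(4x) = 0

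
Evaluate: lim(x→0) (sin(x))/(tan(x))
This is a 0/0 indeterminate form.

Apply L'Hôpital's rule: differentiate numerator and denominator separately.
  f(x) = sin(x)   ⇒   f'(x) = cos(x)
  g(x) = tan(x)   ⇒   g'(x) = tan(x)^2 + 1
  lim(x→0) f'(x)/g'(x) = lim(x→0) (cos(x))/(tan(x)^2 + 1)
  = 1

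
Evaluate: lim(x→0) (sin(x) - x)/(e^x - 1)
This is a 0/0 indeterminate form.

Apply L'Hôpital's rule: differentiate numerator and denominator separately.
  f(x) = -x + sin(x)   ⇒   f'(x) = cos(x) - 1
  g(x) = e^(x) - 1   ⇒   g'(x) = e^(x)
  lim(x→0) f'(x)/g'(x) = lim(x→0) (cos(x) - 1)/(e^(x))
  = 0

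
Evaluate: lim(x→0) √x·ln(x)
This is a 0·∞ indeterminate form.

Rewrite 0·∞ as a quotient (0/0 or ∞/∞ form), then apply L'Hôpital's rule:
  lim(x→0) √x·ln(x) = 0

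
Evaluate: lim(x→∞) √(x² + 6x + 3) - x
This is an ∞-∞ indeterminate form.

Combine fractions or rationalize to convert ∞-∞ to 0/0 form:
  lim(x→∞) √(x² + 6x + 3) - x = 3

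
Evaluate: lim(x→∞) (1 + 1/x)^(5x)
This is an exponential indeterminate form.

For exponential indeterminate forms, take the natural log:
  Let L = lim(x→∞) (1 + 1/x)^(5x)
  Then ln(L) = lim(x→∞) [exponent × ln(base)]
  Evaluate using L'Hôpital or standard limits, then exponentiate.
  L = e^(5)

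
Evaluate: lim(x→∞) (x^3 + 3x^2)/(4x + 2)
This is an ∞/∞ indeterminate form.

Apply L'Hôpital's rule: differentiate numerator and denominator separately.
  f(x) = x^3 + 3·x^2   ⇒   f'(x) = 3·x^2 + 6·x
  g(x) = 4·x + 2   ⇒   g'(x) = 4
  lim(x→∞) f'(x)/g'(x) = lim(x→∞) (3·x^2 + 6·x)/(4)
  = ∞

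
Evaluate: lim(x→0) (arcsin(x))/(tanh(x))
This is a 0/0 indeterminate form.

Apply L'Hôpital's rule: differentiate numerator and denominator separately.
  f(x) = asin(x)   ⇒   f'(x) = 1/sqrt(1 - x^2)
  g(x) = tanh(x)   ⇒   g'(x) = 1 - tanh(x)^2
  lim(x→0) f'(x)/g'(x) = lim(x→0) (1/sqrt(1 - x^2))/(1 - tanh(x)^2)
  = 1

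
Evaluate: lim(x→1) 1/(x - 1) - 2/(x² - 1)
This is an ∞-∞ indeterminate form.

Combine fractions or rationalize to convert ∞-∞ to 0/0 form:
  lim(x→1) 1/(x - 1) - 2/(x² - 1) = 1/2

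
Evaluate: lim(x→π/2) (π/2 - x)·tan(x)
This is a 0·∞ indeterminate form.

Rewrite 0·∞ as a quotient (0/0 or ∞/∞ form), then apply L'Hôpital's rule:
  lim(x→π/2) (π/2 - x)·tan(x) = 1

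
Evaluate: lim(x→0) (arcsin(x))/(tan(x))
This is a 0/0 indeterminate form.

Apply L'Hôpital's rule: differentiate numerator and denominator separately.
  f(x) = asin(x)   ⇒   f'(x) = 1/sqrt(1 - x^2)
  g(x) = tan(x)   ⇒   g'(x) = tan(x)^2 + 1
  lim(x→0) f'(x)/g'(x) = lim(x→0) (1/sqrt(1 - x^2))/(tan(x)^2 + 1)
  = 1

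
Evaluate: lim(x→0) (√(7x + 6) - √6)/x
This is a standard limit.

Factor or rationalize the expression:
  lim(x→0) (√(7x + 6) - √6)/x = 7·sqrt(6)/12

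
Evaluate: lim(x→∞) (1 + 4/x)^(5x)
This is an exponential indeterminate form.

For exponential indeterminate forms, take the natural log:
  Let L = lim(x→∞) (1 + 4/x)^(5x)
  Then ln(L) = lim(x→∞) [exponent × ln(base)]
  Evaluate using L'Hôpital or standard limits, then exponentiate.
  L = e^(20)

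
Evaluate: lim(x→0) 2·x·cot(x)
This is a 0·∞ indeterminate form.

Rewrite 0·∞ as a quotient (0/0 or ∞/∞ form), then apply L'Hôpital's rule:
  lim(x→0) 2·x·cot(x) = 2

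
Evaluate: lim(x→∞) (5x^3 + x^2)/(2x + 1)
This is an ∞/∞ indeterminate form.

Apply L'Hôpital's rule: differentiate numerator and denominator separately.
  f(x) = 5·x^3 + x^2   ⇒   f'(x) = 15·x^2 + 2·x
  g(x) = 2·x + 1   ⇒   g'(x) = 2
  lim(x→∞) f'(x)/g'(x) = lim(x→∞) (15·x^2 + 2·x)/(2)
  = ∞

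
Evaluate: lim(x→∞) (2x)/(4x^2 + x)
This is an ∞/∞ indeterminate form.

Apply L'Hôpital's rule: differentiate numerator and denominator separately.
  f(x) = 2·x   ⇒   f'(x) = 2
  g(x) = 4·x^2 + x   ⇒   g'(x) = 8·x + 1
  lim(x→∞) f'(x)/g'(x) = lim(x→∞) (2)/(8·x + 1)
  = 0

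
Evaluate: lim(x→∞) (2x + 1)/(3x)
This is an ∞/∞ indeterminate form.

Apply L'Hôpital's rule: differentiate numerator and denominator separately.
  f(x) = 2·x + 1   ⇒   f'(x) = 2
  g(x) = 3·x   ⇒   g'(x) = 3
  lim(x→∞) f'(x)/g'(x) = lim(x→∞) (2)/(3)
  = 2/3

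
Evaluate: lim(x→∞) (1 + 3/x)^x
This is an exponential indeterminate form.

For exponential indeterminate forms, take the natural log:
  Let L = lim(x→∞) (1 + 3/x)^x
  Then ln(L) = lim(x→∞) [exponent × ln(base)]
  Evaluate using L'Hôpital or standard limits, then exponentiate.
  L = e^(3)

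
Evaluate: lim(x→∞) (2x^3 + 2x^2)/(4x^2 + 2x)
This is an ∞/∞ indeterminate form.

Apply L'Hôpital's rule: differentiate numerator and denominator separately.
  f(x) = 2·x^3 + 2·x^2   ⇒   f'(x) = 6·x^2 + 4·x
  g(x) = 4·x^2 + 2·x   ⇒   g'(x) = 8·x + 2
  lim(x→∞) f'(x)/g'(x) = lim(x→∞) (6·x^2 + 4·x)/(8·x + 2)
  = ∞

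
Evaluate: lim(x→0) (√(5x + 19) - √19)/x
This is a standard limit.

Factor or rationalize the expression:
  lim(x→0) (√(5x + 19) - √19)/x = 5·sqrt(19)/38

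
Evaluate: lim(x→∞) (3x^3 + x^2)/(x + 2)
This is an ∞/∞ indeterminate form.

Apply L'Hôpital's rule: differentiate numerator and denominator separately.
  f(x) = 3·x^3 + x^2   ⇒   f'(x) = 9·x^2 + 2·x
  g(x) = x + 2   ⇒   g'(x) = 1
  lim(x→∞) f'(x)/g'(x) = lim(x→∞) (9·x^2 + 2·x)/(1)
  = ∞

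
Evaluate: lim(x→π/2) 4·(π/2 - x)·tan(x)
This is a 0·∞ indeterminate form.

Rewrite 0·∞ as a quotient (0/0 or ∞/∞ form), then apply L'Hôpital's rule:
  lim(x→π/2) 4·(π/2 - x)·tan(x) = 4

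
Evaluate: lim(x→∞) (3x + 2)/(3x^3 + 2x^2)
This is an ∞/∞ indeterminate form.

Apply L'Hôpital's rule: differentiate numerator and denominator separately.
  f(x) = 3·x + 2   ⇒   f'(x) = 3
  g(x) = 3·x^3 + 2·x^2   ⇒   g'(x) = 9·x^2 + 4·x
  lim(x→∞) f'(x)/g'(x) = lim(x→∞) (3)/(9·x^2 + 4·x)
  = 0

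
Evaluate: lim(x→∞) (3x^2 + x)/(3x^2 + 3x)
This is an ∞/∞ indeterminate form.

Apply L'Hôpital's rule: differentiate numerator and denominator separately.
  f(x) = 3·x^2 + x   ⇒   f'(x) = 6·x + 1
  g(x) = 3·x^2 + 3·x   ⇒   g'(x) = 6·x + 3
  lim(x→∞) f'(x)/g'(x) = lim(x→∞) (6·x + 1)/(6·x + 3)
  = 1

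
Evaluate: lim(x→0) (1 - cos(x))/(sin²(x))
This is a 0/0 indeterminate form.

Apply L'Hôpital's rule: differentiate numerator and denominator separately.
  f(x) = 1 - cos(x)   ⇒   f'(x) = sin(x)
  g(x) = sin(x)^2   ⇒   g'(x) = 2·sin(x)·cos(x)
  lim(x→0) f'(x)/g'(x) = lim(x→0) (sin(x))/(2·sin(x)·cos(x))
  = 1/2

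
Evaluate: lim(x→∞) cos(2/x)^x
This is an exponential indeterminate form.

For exponential indeterminate forms, take the natural log:
  Let L = lim(x→∞) cos(2/x)^x
  Then ln(L) = lim(x→∞) [exponent × ln(base)]
  Evaluate using L'Hôpital or standard limits, then exponentiate.
  L = 1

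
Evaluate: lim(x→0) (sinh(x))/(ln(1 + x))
This is a 0/0 indeterminate form.

Apply L'Hôpital's rule: differentiate numerator and denominator separately.
  f(x) = sinh(x)   ⇒   f'(x) = cosh(x)
  g(x) = ln(x + 1)   ⇒   g'(x) = 1/(x + 1)
  lim(x→0) f'(x)/g'(x) = lim(x→0) (cosh(x))/(1/(x + 1))
  = 1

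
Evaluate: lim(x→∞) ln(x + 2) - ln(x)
This is an ∞-∞ indeterminate form.

Combine fractions or rationalize to convert ∞-∞ to 0/0 form:
  lim(x→∞) ln(x + 2) - ln(x) = 0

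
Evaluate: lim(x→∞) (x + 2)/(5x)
This is an ∞/∞ indeterminate form.

Apply L'Hôpital's rule: differentiate numerator and denominator separately.
  f(x) = x + 2   ⇒   f'(x) = 1
  g(x) = 5·x   ⇒   g'(x) = 5
  lim(x→∞) f'(x)/g'(x) = lim(x→∞) (1)/(5)
  = 1/5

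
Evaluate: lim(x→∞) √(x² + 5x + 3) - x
This is an ∞-∞ indeterminate form.

Combine fractions or rationalize to convert ∞-∞ to 0/0 form:
  lim(x→∞) √(x² + 5x + 3) - x = 5/2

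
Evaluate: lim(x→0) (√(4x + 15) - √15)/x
This is a standard limit.

Factor or rationalize the expression:
  lim(x→0) (√(4x + 15) - √15)/x = 2·sqrt(15)/15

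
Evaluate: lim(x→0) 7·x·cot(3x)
This is a 0·∞ indeterminate form.

Rewrite 0·∞ as a quotient (0/0 or ∞/∞ form), then apply L'Hôpital's rule:
  lim(x→0) 7·x·cot(3x) = 7/3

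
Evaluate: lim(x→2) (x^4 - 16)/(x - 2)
This is a standard limit.

Factor or rationalize the expression:
  lim(x→2) (x^4 - 16)/(x - 2) = 32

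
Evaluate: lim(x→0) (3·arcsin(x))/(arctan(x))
This is a 0/0 indeterminate form.

Apply L'Hôpital's rule: differentiate numerator and denominator separately.
  f(x) = 3·asin(x)   ⇒   f'(x) = 3/sqrt(1 - x^2)
  g(x) = atan(x)   ⇒   g'(x) = 1/(x^2 + 1)
  lim(x→0) f'(x)/g'(x) = lim(x→0) (3/sqrt(1 - x^2))/(1/(x^2 + 1))
  = 3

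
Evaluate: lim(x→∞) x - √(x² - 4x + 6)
This is an ∞-∞ indeterminate form.

Combine fractions or rationalize to convert ∞-∞ to 0/0 form:
  lim(x→∞) x - √(x² - 4x + 6) = 2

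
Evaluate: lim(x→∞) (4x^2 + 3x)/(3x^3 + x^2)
This is an ∞/∞ indeterminate form.

Apply L'Hôpital's rule: differentiate numerator and denominator separately.
  f(x) = 4·x^2 + 3·x   ⇒   f'(x) = 8·x + 3
  g(x) = 3·x^3 + x^2   ⇒   g'(x) = 9·x^2 + 2·x
  lim(x→∞) f'(x)/g'(x) = lim(x→∞) (8·x + 3)/(9·x^2 + 2·x)
  = 0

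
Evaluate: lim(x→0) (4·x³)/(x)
This is a 0/0 indeterminate form.

Apply L'Hôpital's rule: differentiate numerator and denominator separately.
  f(x) = 4·x^3   ⇒   f'(x) = 12·x^2
  g(x) = x   ⇒   g'(x) = 1
  lim(x→0) f'(x)/g'(x) = lim(x→0) (12·x^2)/(1)
  = 0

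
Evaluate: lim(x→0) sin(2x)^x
This is an exponential indeterminate form.

For exponential indeterminate forms, take the natural log:
  Let L = lim(x→0) sin(2x)^x
  Then ln(L) = lim(x→0) [exponent × ln(base)]
  Evaluate using L'Hôpital or standard limits, then exponentiate.
  L = 1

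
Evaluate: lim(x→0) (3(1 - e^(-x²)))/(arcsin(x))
This is a 0/0 indeterminate form.

Apply L'Hôpital's rule: differentiate numerator and denominator separately.
  f(x) = 3 - 3·e^(-x^2)   ⇒   f'(x) = 6·x·e^(-x^2)
  g(x) = asin(x)   ⇒   g'(x) = 1/sqrt(1 - x^2)
  lim(x→0) f'(x)/g'(x) = lim(x→0) (6·x·e^(-x^2))/(1/sqrt(1 - x^2))
  = 0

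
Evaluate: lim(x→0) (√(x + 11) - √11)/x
This is a standard limit.

Factor or rationalize the expression:
  lim(x→0) (√(x + 11) - √11)/x = sqrt(11)/22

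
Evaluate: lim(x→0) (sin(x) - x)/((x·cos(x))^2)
This is a 0/0 indeterminate form.

Apply L'Hôpital's rule: differentiate numerator and denominator separately.
  f(x) = -x + sin(x)   ⇒   f'(x) = cos(x) - 1
  g(x) = x^2·cos(x)^2   ⇒   g'(x) = -2·x^2·sin(x)·cos(x) + 2·x·cos(x)^2
  lim(x→0) f'(x)/g'(x) = lim(x→0) (cos(x) - 1)/(-2·x^2·sin(x)·cos(x) + 2·x·cos(x)^2)
  = 0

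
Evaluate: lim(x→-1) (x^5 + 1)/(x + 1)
This is a standard limit.

Factor or rationalize the expression:
  lim(x→-1) (x^5 + 1)/(x + 1) = 5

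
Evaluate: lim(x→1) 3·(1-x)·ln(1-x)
This is a 0·∞ indeterminate form.

Rewrite 0·∞ as a quotient (0/0 or ∞/∞ form), then apply L'Hôpital's rule:
  lim(x→1) 3·(1-x)·ln(1-x) = 0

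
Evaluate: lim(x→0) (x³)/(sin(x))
This is a 0/0 indeterminate form.

Apply L'Hôpital's rule: differentiate numerator and denominator separately.
  f(x) = x^3   ⇒   f'(x) = 3·x^2
  g(x) = sin(x)   ⇒   g'(x) = cos(x)
  lim(x→0) f'(x)/g'(x) = lim(x→0) (3·x^2)/(cos(x))
  = 0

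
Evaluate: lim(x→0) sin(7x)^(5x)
This is an exponential indeterminate form.

For exponential indeterminate forms, take the natural log:
  Let L = lim(x→0) sin(7x)^(5x)
  Then ln(L) = lim(x→0) [exponent × ln(base)]
  Evaluate using L'Hôpital or standard limits, then exponentiate.
  L = 1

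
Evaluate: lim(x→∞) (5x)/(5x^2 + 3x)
This is an ∞/∞ indeterminate form.

Apply L'Hôpital's rule: differentiate numerator and denominator separately.
  f(x) = 5·x   ⇒   f'(x) = 5
  g(x) = 5·x^2 + 3·x   ⇒   g'(x) = 10·x + 3
  lim(x→∞) f'(x)/g'(x) = lim(x→∞) (5)/(10·x + 3)
  = 0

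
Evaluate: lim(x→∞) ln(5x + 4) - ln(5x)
This is an ∞-∞ indeterminate form.

Combine fractions or rationalize to convert ∞-∞ to 0/0 form:
  lim(x→∞) ln(5x + 4) - ln(5x) = 0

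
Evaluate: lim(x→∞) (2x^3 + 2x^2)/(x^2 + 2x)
This is an ∞/∞ indeterminate form.

Apply L'Hôpital's rule: differentiate numerator and denominator separately.
  f(x) = 2·x^3 + 2·x^2   ⇒   f'(x) = 6·x^2 + 4·x
  g(x) = x^2 + 2·x   ⇒   g'(x) = 2·x + 2
  lim(x→∞) f'(x)/g'(x) = lim(x→∞) (6·x^2 + 4·x)/(2·x + 2)
  = ∞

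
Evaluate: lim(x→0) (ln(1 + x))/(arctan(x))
This is a 0/0 indeterminate form.

Apply L'Hôpital's rule: differentiate numerator and denominator separately.
  f(x) = ln(x + 1)   ⇒   f'(x) = 1/(x + 1)
  g(x) = atan(x)   ⇒   g'(x) = 1/(x^2 + 1)
  lim(x→0) f'(x)/g'(x) = lim(x→0) (1/(x + 1))/(1/(x^2 + 1))
  = 1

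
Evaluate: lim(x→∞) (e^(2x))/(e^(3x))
This is an ∞/∞ indeterminate form.

Apply L'Hôpital's rule: differentiate numerator and denominator separately.
  f(x) = e^(2·x)   ⇒   f'(x) = 2·e^(2·x)
  g(x) = e^(3·x)   ⇒   g'(x) = 3·e^(3·x)
  lim(x→∞) f'(x)/g'(x) = lim(x→∞) (2·e^(2·x))/(3·e^(3·x))
  = 0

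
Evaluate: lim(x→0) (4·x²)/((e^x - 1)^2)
This is a 0/0 indeterminate form.

Apply L'Hôpital's rule: differentiate numerator and denominator separately.
  f(x) = 4·x^2   ⇒   f'(x) = 8·x
  g(x) = (e^(x) - 1)^2   ⇒   g'(x) = 2·(e^(x) - 1)·e^(x)
  lim(x→0) f'(x)/g'(x) = lim(x→0) (8·x)/(2·(e^(x) - 1)·e^(x))
  = 4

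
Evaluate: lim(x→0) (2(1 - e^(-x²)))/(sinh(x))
This is a 0/0 indeterminate form.

Apply L'Hôpital's rule: differentiate numerator and denominator separately.
  f(x) = 2 - 2·e^(-x^2)   ⇒   f'(x) = 4·x·e^(-x^2)
  g(x) = sinh(x)   ⇒   g'(x) = cosh(x)
  lim(x→0) f'(x)/g'(x) = lim(x→0) (4·x·e^(-x^2))/(cosh(x))
  = 0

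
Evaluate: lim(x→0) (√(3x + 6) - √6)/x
This is a standard limit.

Factor or rationalize the expression:
  lim(x→0) (√(3x + 6) - √6)/x = sqrt(6)/4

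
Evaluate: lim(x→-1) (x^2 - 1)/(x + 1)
This is a standard limit.

Factor or rationalize the expression:
  lim(x→-1) (x^2 - 1)/(x + 1) = -2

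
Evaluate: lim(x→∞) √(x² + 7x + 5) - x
This is an ∞-∞ indeterminate form.

Combine fractions or rationalize to convert ∞-∞ to 0/0 form:
  lim(x→∞) √(x² + 7x + 5) - x = 7/2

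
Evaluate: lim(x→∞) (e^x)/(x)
This is an ∞/∞ indeterminate form.

Apply L'Hôpital's rule: differentiate numerator and denominator separately.
  f(x) = e^(x)   ⇒   f'(x) = e^(x)
  g(x) = x   ⇒   g'(x) = 1
  lim(x→∞) f'(x)/g'(x) = lim(x→∞) (e^(x))/(1)
  = ∞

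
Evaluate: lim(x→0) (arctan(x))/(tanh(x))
This is a 0/0 indeterminate form.

Apply L'Hôpital's rule: differentiate numerator and denominator separately.
  f(x) = atan(x)   ⇒   f'(x) = 1/(x^2 + 1)
  g(x) = tanh(x)   ⇒   g'(x) = 1 - tanh(x)^2
  lim(x→0) f'(x)/g'(x) = lim(x→0) (1/(x^2 + 1))/(1 - tanh(x)^2)
  = 1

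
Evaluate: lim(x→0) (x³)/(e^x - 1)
This is a 0/0 indeterminate form.

Apply L'Hôpital's rule: differentiate numerator and denominator separately.
  f(x) = x^3   ⇒   f'(x) = 3·x^2
  g(x) = e^(x) - 1   ⇒   g'(x) = e^(x)
  lim(x→0) f'(x)/g'(x) = lim(x→0) (3·x^2)/(e^(x))
  = 0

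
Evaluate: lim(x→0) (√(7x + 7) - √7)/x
This is a standard limit.

Factor or rationalize the expression:
  lim(x→0) (√(7x + 7) - √7)/x = sqrt(7)/2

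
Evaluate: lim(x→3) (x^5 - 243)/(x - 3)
This is a standard limit.

Factor or rationalize the expression:
  lim(x→3) (x^5 - 243)/(x - 3) = 405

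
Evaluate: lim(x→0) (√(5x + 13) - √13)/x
This is a standard limit.

Factor or rationalize the expression:
  lim(x→0) (√(5x + 13) - √13)/x = 5·sqrt(13)/26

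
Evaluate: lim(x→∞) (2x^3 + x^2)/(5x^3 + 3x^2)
This is an ∞/∞ indeterminate form.

Apply L'Hôpital's rule: differentiate numerator and denominator separately.
  f(x) = 2·x^3 + x^2   ⇒   f'(x) = 6·x^2 + 2·x
  g(x) = 5·x^3 + 3·x^2   ⇒   g'(x) = 15·x^2 + 6·x
  lim(x→∞) f'(x)/g'(x) = lim(x→∞) (6·x^2 + 2·x)/(15·x^2 + 6·x)
  = 2/5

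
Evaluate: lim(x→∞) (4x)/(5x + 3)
This is an ∞/∞ indeterminate form.

Apply L'Hôpital's rule: differentiate numerator and denominator separately.
  f(x) = 4·x   ⇒   f'(x) = 4
  g(x) = 5·x + 3   ⇒   g'(x) = 5
  lim(x→∞) f'(x)/g'(x) = lim(x→∞) (4)/(5)
  = 4/5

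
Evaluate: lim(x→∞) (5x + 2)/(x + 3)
This is an ∞/∞ indeterminate form.

Apply L'Hôpital's rule: differentiate numerator and denominator separately.
  f(x) = 5·x + 2   ⇒   f'(x) = 5
  g(x) = x + 3   ⇒   g'(x) = 1
  lim(x→∞) f'(x)/g'(x) = lim(x→∞) (5)/(1)
  = 5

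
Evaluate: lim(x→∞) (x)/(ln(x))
This is an ∞/∞ indeterminate form.

Apply L'Hôpital's rule: differentiate numerator and denominator separately.
  f(x) = x   ⇒   f'(x) = 1
  g(x) = ln(x)   ⇒   g'(x) = 1/x
  lim(x→∞) f'(x)/g'(x) = lim(x→∞) (1)/(1/x)
  = ∞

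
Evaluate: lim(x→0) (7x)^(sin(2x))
This is an exponential indeterminate form.

For exponential indeterminate forms, take the natural log:
  Let L = lim(x→0) (7x)^(sin(2x))
  Then ln(L) = lim(x→0) [exponent × ln(base)]
  Evaluate using L'Hôpital or standard limits, then exponentiate.
  L = 1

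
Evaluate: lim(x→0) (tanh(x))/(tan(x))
This is a 0/0 indeterminate form.

Apply L'Hôpital's rule: differentiate numerator and denominator separately.
  f(x) = tanh(x)   ⇒   f'(x) = 1 - tanh(x)^2
  g(x) = tan(x)   ⇒   g'(x) = tan(x)^2 + 1
  lim(x→0) f'(x)/g'(x) = lim(x→0) (1 - tanh(x)^2)/(tan(x)^2 + 1)
  = 1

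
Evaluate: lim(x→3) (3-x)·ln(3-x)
This is a 0·∞ indeterminate form.

Rewrite 0·∞ as a quotient (0/0 or ∞/∞ form), then apply L'Hôpital's rule:
  lim(x→3) (3-x)·ln(3-x) = 0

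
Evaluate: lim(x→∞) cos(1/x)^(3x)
This is an exponential indeterminate form.

For exponential indeterminate forms, take the natural log:
  Let L = lim(x→∞) cos(1/x)^(3x)
  Then ln(L) = lim(x→∞) [exponent × ln(base)]
  Evaluate using L'Hôpital or standard limits, then exponentiate.
  L = 1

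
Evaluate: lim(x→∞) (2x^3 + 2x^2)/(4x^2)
This is an ∞/∞ indeterminate form.

Apply L'Hôpital's rule: differentiate numerator and denominator separately.
  f(x) = 2·x^3 + 2·x^2   ⇒   f'(x) = 6·x^2 + 4·x
  g(x) = 4·x^2   ⇒   g'(x) = 8·x
  lim(x→∞) f'(x)/g'(x) = lim(x→∞) (6·x^2 + 4·x)/(8·x)
  = ∞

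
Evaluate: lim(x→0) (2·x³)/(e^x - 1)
This is a 0/0 indeterminate form.

Apply L'Hôpital's rule: differentiate numerator and denominator separately.
  f(x) = 2·x^3   ⇒   f'(x) = 6·x^2
  g(x) = e^(x) - 1   ⇒   g'(x) = e^(x)
  lim(x→0) f'(x)/g'(x) = lim(x→0) (6·x^2)/(e^(x))
  = 0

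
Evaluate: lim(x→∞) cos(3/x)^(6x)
This is an exponential indeterminate form.

For exponential indeterminate forms, take the natural log:
  Let L = lim(x→∞) cos(3/x)^(6x)
  Then ln(L) = lim(x→∞) [exponent × ln(base)]
  Evaluate using L'Hôpital or standard limits, then exponentiate.
  L = 1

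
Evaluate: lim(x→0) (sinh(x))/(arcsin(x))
This is a 0/0 indeterminate form.

Apply L'Hôpital's rule: differentiate numerator and denominator separately.
  f(x) = sinh(x)   ⇒   f'(x) = cosh(x)
  g(x) = asin(x)   ⇒   g'(x) = 1/sqrt(1 - x^2)
  lim(x→0) f'(x)/g'(x) = lim(x→0) (cosh(x))/(1/sqrt(1 - x^2))
  = 1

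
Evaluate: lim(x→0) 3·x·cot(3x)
This is a 0·∞ indeterminate form.

Rewrite 0·∞ as a quotient (0/0 or ∞/∞ form), then apply L'Hôpital's rule:
  lim(x→0) 3·x·cot(3x) = 1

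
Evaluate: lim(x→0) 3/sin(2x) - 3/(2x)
This is an ∞-∞ indeterminate form.

Combine fractions or rationalize to convert ∞-∞ to 0/0 form:
  lim(x→0) 3/sin(2x) - 3/(2x) = 0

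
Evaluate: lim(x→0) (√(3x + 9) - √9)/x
This is a standard limit.

Factor or rationalize the expression:
  lim(x→0) (√(3x + 9) - √9)/x = 1/2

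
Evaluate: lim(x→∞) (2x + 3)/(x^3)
This is an ∞/∞ indeterminate form.

Apply L'Hôpital's rule: differentiate numerator and denominator separately.
  f(x) = 2·x + 3   ⇒   f'(x) = 2
  g(x) = x^3   ⇒   g'(x) = 3·x^2
  lim(x→∞) f'(x)/g'(x) = lim(x→∞) (2)/(3·x^2)
  = 0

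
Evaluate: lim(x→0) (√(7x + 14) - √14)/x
This is a standard limit.

Factor or rationalize the expression:
  lim(x→0) (√(7x + 14) - √14)/x = sqrt(14)/4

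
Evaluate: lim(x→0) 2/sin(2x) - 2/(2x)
This is an ∞-∞ indeterminate form.

Combine fractions or rationalize to convert ∞-∞ to 0/0 form:
  lim(x→0) 2/sin(2x) - 2/(2x) = 0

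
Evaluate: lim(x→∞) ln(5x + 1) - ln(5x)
This is an ∞-∞ indeterminate form.

Combine fractions or rationalize to convert ∞-∞ to 0/0 form:
  lim(x→∞) ln(5x + 1) - ln(5x) = 0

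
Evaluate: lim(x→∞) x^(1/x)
This is an exponential indeterminate form.

For exponential indeterminate forms, take the natural log:
  Let L = lim(x→∞) x^(1/x)
  Then ln(L) = lim(x→∞) [exponent × ln(base)]
  Evaluate using L'Hôpital or standard limits, then exponentiate.
  L = 1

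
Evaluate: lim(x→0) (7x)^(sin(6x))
This is an exponential indeterminate form.

For exponential indeterminate forms, take the natural log:
  Let L = lim(x→0) (7x)^(sin(6x))
  Then ln(L) = lim(x→0) [exponent × ln(base)]
  Evaluate using L'Hôpital or standard limits, then exponentiate.
  L = 1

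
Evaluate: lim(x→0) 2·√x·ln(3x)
This is a 0·∞ indeterminate form.

Rewrite 0·∞ as a quotient (0/0 or ∞/∞ form), then apply L'Hôpital's rule:
  lim(x→0) 2·√x·ln(3x) = 0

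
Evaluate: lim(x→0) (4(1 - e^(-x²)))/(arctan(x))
This is a 0/0 indeterminate form.

Apply L'Hôpital's rule: differentiate numerator and denominator separately.
  f(x) = 4 - 4·e^(-x^2)   ⇒   f'(x) = 8·x·e^(-x^2)
  g(x) = atan(x)   ⇒   g'(x) = 1/(x^2 + 1)
  lim(x→0) f'(x)/g'(x) = lim(x→0) (8·x·e^(-x^2))/(1/(x^2 + 1))
  = 0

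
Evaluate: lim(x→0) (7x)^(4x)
This is an exponential indeterminate form.

For exponential indeterminate forms, take the natural log:
  Let L = lim(x→0) (7x)^(4x)
  Then ln(L) = lim(x→0) [exponent × ln(base)]
  Evaluate using L'Hôpital or standard limits, then exponentiate.
  L = 1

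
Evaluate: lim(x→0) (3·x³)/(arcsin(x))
This is a 0/0 indeterminate form.

Apply L'Hôpital's rule: differentiate numerator and denominator separately.
  f(x) = 3·x^3   ⇒   f'(x) = 9·x^2
  g(x) = asin(x)   ⇒   g'(x) = 1/sqrt(1 - x^2)
  lim(x→0) f'(x)/g'(x) = lim(x→0) (9·x^2)/(1/sqrt(1 - x^2))
  = 0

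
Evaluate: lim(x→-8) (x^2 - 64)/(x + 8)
This is a standard limit.

Factor or rationalize the expression:
  lim(x→-8) (x^2 - 64)/(x + 8) = -16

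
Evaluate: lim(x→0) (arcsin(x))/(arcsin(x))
This is a 0/0 indeterminate form.

Apply L'Hôpital's rule: differentiate numerator and denominator separately.
  f(x) = asin(x)   ⇒   f'(x) = 1/sqrt(1 - x^2)
  g(x) = asin(x)   ⇒   g'(x) = 1/sqrt(1 - x^2)
  lim(x→0) f'(x)/g'(x) = lim(x→0) (1/sqrt(1 - x^2))/(1/sqrt(1 - x^2))
  = 1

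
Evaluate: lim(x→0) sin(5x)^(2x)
This is an exponential indeterminate form.

For exponential indeterminate forms, take the natural log:
  Let L = lim(x→0) sin(5x)^(2x)
  Then ln(L) = lim(x→0) [exponent × ln(base)]
  Evaluate using L'Hôpital or standard limits, then exponentiate.
  L = 1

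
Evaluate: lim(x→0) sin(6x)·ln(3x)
This is a 0·∞ indeterminate form.

Rewrite 0·∞ as a quotient (0/0 or ∞/∞ form), then apply L'Hôpital's rule:
  lim(x→0) sin(6x)·ln(3x) = 0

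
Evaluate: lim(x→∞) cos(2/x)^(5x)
This is an exponential indeterminate form.

For exponential indeterminate forms, take the natural log:
  Let L = lim(x→∞) cos(2/x)^(5x)
  Then ln(L) = lim(x→∞) [exponent × ln(base)]
  Evaluate using L'Hôpital or standard limits, then exponentiate.
  L = 1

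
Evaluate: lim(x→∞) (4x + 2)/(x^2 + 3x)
This is an ∞/∞ indeterminate form.

Apply L'Hôpital's rule: differentiate numerator and denominator separately.
  f(x) = 4·x + 2   ⇒   f'(x) = 4
  g(x) = x^2 + 3·x   ⇒   g'(x) = 2·x + 3
  lim(x→∞) f'(x)/g'(x) = lim(x→∞) (4)/(2·x + 3)
  = 0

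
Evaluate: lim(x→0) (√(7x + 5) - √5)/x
This is a standard limit.

Factor or rationalize the expression:
  lim(x→0) (√(7x + 5) - √5)/x = 7·sqrt(5)/10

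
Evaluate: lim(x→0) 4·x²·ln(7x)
This is a 0·∞ indeterminate form.

Rewrite 0·∞ as a quotient (0/0 or ∞/∞ form), then apply L'Hôpital's rule:
  lim(x→0) 4·x²·ln(7x) = 0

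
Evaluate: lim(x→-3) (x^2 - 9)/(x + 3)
This is a standard limit.

Factor or rationalize the expression:
  lim(x→-3) (x^2 - 9)/(x + 3) = -6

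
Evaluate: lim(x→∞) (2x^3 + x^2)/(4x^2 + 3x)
This is an ∞/∞ indeterminate form.

Apply L'Hôpital's rule: differentiate numerator and denominator separately.
  f(x) = 2·x^3 + x^2   ⇒   f'(x) = 6·x^2 + 2·x
  g(x) = 4·x^2 + 3·x   ⇒   g'(x) = 8·x + 3
  lim(x→∞) f'(x)/g'(x) = lim(x→∞) (6·x^2 + 2·x)/(8·x + 3)
  = ∞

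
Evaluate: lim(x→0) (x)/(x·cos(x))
This is a 0/0 indeterminate form.

Apply L'Hôpital's rule: differentiate numerator and denominator separately.
  f(x) = x   ⇒   f'(x) = 1
  g(x) = x·cos(x)   ⇒   g'(x) = -x·sin(x) + cos(x)
  lim(x→0) f'(x)/g'(x) = lim(x→0) (1)/(-x·sin(x) + cos(x))
  = 1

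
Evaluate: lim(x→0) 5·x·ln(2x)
This is a 0·∞ indeterminate form.

Rewrite 0·∞ as a quotient (0/0 or ∞/∞ form), then apply L'Hôpital's rule:
  lim(x→0) 5·x·ln(2x) = 0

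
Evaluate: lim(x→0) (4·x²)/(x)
This is a 0/0 indeterminate form.

Apply L'Hôpital's rule: differentiate numerator and denominator separately.
  f(x) = 4·x^2   ⇒   f'(x) = 8·x
  g(x) = x   ⇒   g'(x) = 1
  lim(x→0) f'(x)/g'(x) = lim(x→0) (8·x)/(1)
  = 0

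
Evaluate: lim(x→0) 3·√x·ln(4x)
This is a 0·∞ indeterminate form.

Rewrite 0·∞ as a quotient (0/0 or ∞/∞ form), then apply L'Hôpital's rule:
  lim(x→0) 3·√x·ln(4x) = 0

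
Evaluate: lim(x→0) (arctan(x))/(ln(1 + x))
This is a 0/0 indeterminate form.

Apply L'Hôpital's rule: differentiate numerator and denominator separately.
  f(x) = atan(x)   ⇒   f'(x) = 1/(x^2 + 1)
  g(x) = ln(x + 1)   ⇒   g'(x) = 1/(x + 1)
  lim(x→0) f'(x)/g'(x) = lim(x→0) (1/(x^2 + 1))/(1/(x + 1))
  = 1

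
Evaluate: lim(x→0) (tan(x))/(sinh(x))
This is a 0/0 indeterminate form.

Apply L'Hôpital's rule: differentiate numerator and denominator separately.
  f(x) = tan(x)   ⇒   f'(x) = tan(x)^2 + 1
  g(x) = sinh(x)   ⇒   g'(x) = cosh(x)
  lim(x→0) f'(x)/g'(x) = lim(x→0) (tan(x)^2 + 1)/(cosh(x))
  = 1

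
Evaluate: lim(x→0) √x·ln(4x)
This is a 0·∞ indeterminate form.

Rewrite 0·∞ as a quotient (0/0 or ∞/∞ form), then apply L'Hôpital's rule:
  lim(x→0) √x·ln(4x) = 0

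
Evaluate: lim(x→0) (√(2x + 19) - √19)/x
This is a standard limit.

Factor or rationalize the expression:
  lim(x→0) (√(2x + 19) - √19)/x = sqrt(19)/19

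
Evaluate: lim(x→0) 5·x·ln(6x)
This is a 0·∞ indeterminate form.

Rewrite 0·∞ as a quotient (0/0 or ∞/∞ form), then apply L'Hôpital's rule:
  lim(x→0) 5·x·ln(6x) = 0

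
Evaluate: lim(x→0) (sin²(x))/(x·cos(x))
This is a 0/0 indeterminate form.

Apply L'Hôpital's rule: differentiate numerator and denominator separately.
  f(x) = sin(x)^2   ⇒   f'(x) = 2·sin(x)·cos(x)
  g(x) = x·cos(x)   ⇒   g'(x) = -x·sin(x) + cos(x)
  lim(x→0) f'(x)/g'(x) = lim(x→0) (2·sin(x)·cos(x))/(-x·sin(x) + cos(x))
  = 0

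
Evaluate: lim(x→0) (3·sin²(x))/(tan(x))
This is a 0/0 indeterminate form.

Apply L'Hôpital's rule: differentiate numerator and denominator separately.
  f(x) = 3·sin(x)^2   ⇒   f'(x) = 6·sin(x)·cos(x)
  g(x) = tan(x)   ⇒   g'(x) = tan(x)^2 + 1
  lim(x→0) f'(x)/g'(x) = lim(x→0) (6·sin(x)·cos(x))/(tan(x)^2 + 1)
  = 0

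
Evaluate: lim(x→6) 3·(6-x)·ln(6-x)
This is a 0·∞ indeterminate form.

Rewrite 0·∞ as a quotient (0/0 or ∞/∞ form), then apply L'Hôpital's rule:
  lim(x→6) 3·(6-x)·ln(6-x) = 0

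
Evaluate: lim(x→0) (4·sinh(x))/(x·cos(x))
This is a 0/0 indeterminate form.

Apply L'Hôpital's rule: differentiate numerator and denominator separately.
  f(x) = 4·sinh(x)   ⇒   f'(x) = 4·cosh(x)
  g(x) = x·cos(x)   ⇒   g'(x) = -x·sin(x) + cos(x)
  lim(x→0) f'(x)/g'(x) = lim(x→0) (4·cosh(x))/(-x·sin(x) + cos(x))
  = 4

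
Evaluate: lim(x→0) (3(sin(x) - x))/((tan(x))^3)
This is a 0/0 indeterminate form.

Apply L'Hôpital's rule: differentiate numerator and denominator separately.
  f(x) = -3·x + 3·sin(x)   ⇒   f'(x) = 3·cos(x) - 3
  g(x) = tan(x)^3   ⇒   g'(x) = (3·tan(x)^2 + 3)·tan(x)^2
  lim(x→0) f'(x)/g'(x) = lim(x→0) (3·cos(x) - 3)/((3·tan(x)^2 + 3)·tan(x)^2)
  = -1/2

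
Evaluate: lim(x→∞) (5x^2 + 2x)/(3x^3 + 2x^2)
This is an ∞/∞ indeterminate form.

Apply L'Hôpital's rule: differentiate numerator and denominator separately.
  f(x) = 5·x^2 + 2·x   ⇒   f'(x) = 10·x + 2
  g(x) = 3·x^3 + 2·x^2   ⇒   g'(x) = 9·x^2 + 4·x
  lim(x→∞) f'(x)/g'(x) = lim(x→∞) (10·x + 2)/(9·x^2 + 4·x)
  = 0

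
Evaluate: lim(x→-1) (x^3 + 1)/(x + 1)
This is a standard limit.

Factor or rationalize the expression:
  lim(x→-1) (x^3 + 1)/(x + 1) = 3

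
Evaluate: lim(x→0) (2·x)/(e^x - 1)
This is a 0/0 indeterminate form.

Apply L'Hôpital's rule: differentiate numerator and denominator separately.
  f(x) = 2·x   ⇒   f'(x) = 2
  g(x) = e^(x) - 1   ⇒   g'(x) = e^(x)
  lim(x→0) f'(x)/g'(x) = lim(x→0) (2)/(e^(x))
  = 2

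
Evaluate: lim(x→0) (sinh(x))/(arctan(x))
This is a 0/0 indeterminate form.

Apply L'Hôpital's rule: differentiate numerator and denominator separately.
  f(x) = sinh(x)   ⇒   f'(x) = cosh(x)
  g(x) = atan(x)   ⇒   g'(x) = 1/(x^2 + 1)
  lim(x→0) f'(x)/g'(x) = lim(x→0) (cosh(x))/(1/(x^2 + 1))
  = 1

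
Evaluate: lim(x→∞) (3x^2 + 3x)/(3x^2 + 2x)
This is an ∞/∞ indeterminate form.

Apply L'Hôpital's rule: differentiate numerator and denominator separately.
  f(x) = 3·x^2 + 3·x   ⇒   f'(x) = 6·x + 3
  g(x) = 3·x^2 + 2·x   ⇒   g'(x) = 6·x + 2
  lim(x→∞) f'(x)/g'(x) = lim(x→∞) (6·x + 3)/(6·x + 2)
  = 1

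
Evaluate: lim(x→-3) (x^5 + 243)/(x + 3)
This is a standard limit.

Factor or rationalize the expression:
  lim(x→-3) (x^5 + 243)/(x + 3) = 405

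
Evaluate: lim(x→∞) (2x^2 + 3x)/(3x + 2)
This is an ∞/∞ indeterminate form.

Apply L'Hôpital's rule: differentiate numerator and denominator separately.
  f(x) = 2·x^2 + 3·x   ⇒   f'(x) = 4·x + 3
  g(x) = 3·x + 2   ⇒   g'(x) = 3
  lim(x→∞) f'(x)/g'(x) = lim(x→∞) (4·x + 3)/(3)
  = ∞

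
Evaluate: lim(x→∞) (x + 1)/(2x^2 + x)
This is an ∞/∞ indeterminate form.

Apply L'Hôpital's rule: differentiate numerator and denominator separately.
  f(x) = x + 1   ⇒   f'(x) = 1
  g(x) = 2·x^2 + x   ⇒   g'(x) = 4·x + 1
  lim(x→∞) f'(x)/g'(x) = lim(x→∞) (1)/(4·x + 1)
  = 0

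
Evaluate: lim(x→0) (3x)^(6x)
This is an exponential indeterminate form.

For exponential indeterminate forms, take the natural log:
  Let L = lim(x→0) (3x)^(6x)
  Then ln(L) = lim(x→0) [exponent × ln(base)]
  Evaluate using L'Hôpital or standard limits, then exponentiate.
  L = 1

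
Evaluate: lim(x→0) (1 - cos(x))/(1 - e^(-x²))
This is a 0/0 indeterminate form.

Apply L'Hôpital's rule: differentiate numerator and denominator separately.
  f(x) = 1 - cos(x)   ⇒   f'(x) = sin(x)
  g(x) = 1 - e^(-x^2)   ⇒   g'(x) = 2·x·e^(-x^2)
  lim(x→0) f'(x)/g'(x) = lim(x→0) (sin(x))/(2·x·e^(-x^2))
  = 1/2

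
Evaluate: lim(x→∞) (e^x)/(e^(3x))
This is an ∞/∞ indeterminate form.

Apply L'Hôpital's rule: differentiate numerator and denominator separately.
  f(x) = e^(x)   ⇒   f'(x) = e^(x)
  g(x) = e^(3·x)   ⇒   g'(x) = 3·e^(3·x)
  lim(x→∞) f'(x)/g'(x) = lim(x→∞) (e^(x))/(3·e^(3·x))
  = 0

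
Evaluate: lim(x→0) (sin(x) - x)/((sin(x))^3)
This is a 0/0 indeterminate form.

Apply L'Hôpital's rule: differentiate numerator and denominator separately.
  f(x) = -x + sin(x)   ⇒   f'(x) = cos(x) - 1
  g(x) = sin(x)^3   ⇒   g'(x) = 3·sin(x)^2·cos(x)
  lim(x→0) f'(x)/g'(x) = lim(x→0) (cos(x) - 1)/(3·sin(x)^2·cos(x))
  = -1/6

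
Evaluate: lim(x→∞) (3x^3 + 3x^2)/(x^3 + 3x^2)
This is an ∞/∞ indeterminate form.

Apply L'Hôpital's rule: differentiate numerator and denominator separately.
  f(x) = 3·x^3 + 3·x^2   ⇒   f'(x) = 9·x^2 + 6·x
  g(x) = x^3 + 3·x^2   ⇒   g'(x) = 3·x^2 + 6·x
  lim(x→∞) f'(x)/g'(x) = lim(x→∞) (9·x^2 + 6·x)/(3·x^2 + 6·x)
  = 3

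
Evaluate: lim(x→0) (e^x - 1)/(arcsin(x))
This is a 0/0 indeterminate form.

Apply L'Hôpital's rule: differentiate numerator and denominator separately.
  f(x) = e^(x) - 1   ⇒   f'(x) = e^(x)
  g(x) = asin(x)   ⇒   g'(x) = 1/sqrt(1 - x^2)
  lim(x→0) f'(x)/g'(x) = lim(x→0) (e^(x))/(1/sqrt(1 - x^2))
  = 1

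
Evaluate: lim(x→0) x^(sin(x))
This is an exponential indeterminate form.

For exponential indeterminate forms, take the natural log:
  Let L = lim(x→0) x^(sin(x))
  Then ln(L) = lim(x→0) [exponent × ln(base)]
  Evaluate using L'Hôpital or standard limits, then exponentiate.
  L = 1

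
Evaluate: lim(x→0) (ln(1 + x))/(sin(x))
This is a 0/0 indeterminate form.

Apply L'Hôpital's rule: differentiate numerator and denominator separately.
  f(x) = ln(x + 1)   ⇒   f'(x) = 1/(x + 1)
  g(x) = sin(x)   ⇒   g'(x) = cos(x)
  lim(x→0) f'(x)/g'(x) = lim(x→0) (1/(x + 1))/(cos(x))
  = 1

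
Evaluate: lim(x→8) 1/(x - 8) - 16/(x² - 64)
This is an ∞-∞ indeterminate form.

Combine fractions or rationalize to convert ∞-∞ to 0/0 form:
  lim(x→8) 1/(x - 8) - 16/(x² - 64) = 1/16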